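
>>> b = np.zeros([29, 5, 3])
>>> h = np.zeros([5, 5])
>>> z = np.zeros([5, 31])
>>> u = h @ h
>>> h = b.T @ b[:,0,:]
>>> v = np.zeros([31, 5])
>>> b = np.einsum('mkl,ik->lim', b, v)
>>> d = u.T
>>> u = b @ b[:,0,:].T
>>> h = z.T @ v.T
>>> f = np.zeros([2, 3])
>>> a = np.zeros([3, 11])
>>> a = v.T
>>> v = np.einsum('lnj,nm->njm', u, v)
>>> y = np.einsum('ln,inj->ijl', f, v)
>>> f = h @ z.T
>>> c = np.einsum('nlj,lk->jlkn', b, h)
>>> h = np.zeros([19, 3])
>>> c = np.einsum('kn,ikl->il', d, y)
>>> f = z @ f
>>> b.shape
(3, 31, 29)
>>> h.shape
(19, 3)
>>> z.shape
(5, 31)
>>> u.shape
(3, 31, 3)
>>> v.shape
(31, 3, 5)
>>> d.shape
(5, 5)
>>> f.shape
(5, 5)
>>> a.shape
(5, 31)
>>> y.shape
(31, 5, 2)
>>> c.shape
(31, 2)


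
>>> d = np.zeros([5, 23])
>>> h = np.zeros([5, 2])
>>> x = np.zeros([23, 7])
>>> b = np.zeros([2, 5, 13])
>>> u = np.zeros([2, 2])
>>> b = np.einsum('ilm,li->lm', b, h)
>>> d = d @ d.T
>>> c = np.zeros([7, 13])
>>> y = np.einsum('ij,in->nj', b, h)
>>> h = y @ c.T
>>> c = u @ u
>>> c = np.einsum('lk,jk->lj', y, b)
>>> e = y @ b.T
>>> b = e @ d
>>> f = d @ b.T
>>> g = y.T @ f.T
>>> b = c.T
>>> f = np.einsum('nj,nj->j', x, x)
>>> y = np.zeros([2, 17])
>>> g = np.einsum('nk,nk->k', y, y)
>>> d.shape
(5, 5)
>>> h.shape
(2, 7)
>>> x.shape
(23, 7)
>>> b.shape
(5, 2)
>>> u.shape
(2, 2)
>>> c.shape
(2, 5)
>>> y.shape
(2, 17)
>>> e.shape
(2, 5)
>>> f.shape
(7,)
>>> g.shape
(17,)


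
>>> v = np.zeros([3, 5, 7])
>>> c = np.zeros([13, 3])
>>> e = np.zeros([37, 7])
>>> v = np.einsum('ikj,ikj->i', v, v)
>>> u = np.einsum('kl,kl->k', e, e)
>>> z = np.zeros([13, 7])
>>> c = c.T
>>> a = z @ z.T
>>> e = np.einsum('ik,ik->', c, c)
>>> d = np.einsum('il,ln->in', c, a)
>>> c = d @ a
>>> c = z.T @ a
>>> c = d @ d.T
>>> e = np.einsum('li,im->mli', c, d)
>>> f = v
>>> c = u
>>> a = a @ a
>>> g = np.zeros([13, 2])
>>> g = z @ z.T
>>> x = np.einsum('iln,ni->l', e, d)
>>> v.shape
(3,)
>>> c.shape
(37,)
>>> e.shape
(13, 3, 3)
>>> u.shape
(37,)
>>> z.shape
(13, 7)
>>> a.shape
(13, 13)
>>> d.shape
(3, 13)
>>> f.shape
(3,)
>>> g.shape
(13, 13)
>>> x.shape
(3,)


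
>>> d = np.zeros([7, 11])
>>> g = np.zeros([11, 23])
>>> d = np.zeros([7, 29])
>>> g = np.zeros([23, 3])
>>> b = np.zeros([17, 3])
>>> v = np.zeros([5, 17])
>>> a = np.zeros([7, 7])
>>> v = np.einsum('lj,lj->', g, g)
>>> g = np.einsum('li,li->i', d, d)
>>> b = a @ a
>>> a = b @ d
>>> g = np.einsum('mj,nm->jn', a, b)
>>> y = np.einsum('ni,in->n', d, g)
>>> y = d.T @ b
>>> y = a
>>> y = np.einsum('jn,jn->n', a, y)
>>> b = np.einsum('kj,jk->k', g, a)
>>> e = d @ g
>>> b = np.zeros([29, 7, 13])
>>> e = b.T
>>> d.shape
(7, 29)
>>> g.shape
(29, 7)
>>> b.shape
(29, 7, 13)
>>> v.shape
()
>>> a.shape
(7, 29)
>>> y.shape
(29,)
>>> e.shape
(13, 7, 29)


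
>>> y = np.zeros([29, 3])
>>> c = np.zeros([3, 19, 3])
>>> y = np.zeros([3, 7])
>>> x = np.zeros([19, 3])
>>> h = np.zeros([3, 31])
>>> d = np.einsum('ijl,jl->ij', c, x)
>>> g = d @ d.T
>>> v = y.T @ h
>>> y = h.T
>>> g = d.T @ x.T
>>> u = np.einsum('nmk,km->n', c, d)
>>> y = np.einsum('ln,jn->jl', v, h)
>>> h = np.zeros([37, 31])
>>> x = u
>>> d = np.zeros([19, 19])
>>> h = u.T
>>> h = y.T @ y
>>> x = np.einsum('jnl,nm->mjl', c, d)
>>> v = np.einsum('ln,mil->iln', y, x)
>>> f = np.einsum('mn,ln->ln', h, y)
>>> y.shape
(3, 7)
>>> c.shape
(3, 19, 3)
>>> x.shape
(19, 3, 3)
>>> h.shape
(7, 7)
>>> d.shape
(19, 19)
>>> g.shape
(19, 19)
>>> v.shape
(3, 3, 7)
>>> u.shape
(3,)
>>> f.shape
(3, 7)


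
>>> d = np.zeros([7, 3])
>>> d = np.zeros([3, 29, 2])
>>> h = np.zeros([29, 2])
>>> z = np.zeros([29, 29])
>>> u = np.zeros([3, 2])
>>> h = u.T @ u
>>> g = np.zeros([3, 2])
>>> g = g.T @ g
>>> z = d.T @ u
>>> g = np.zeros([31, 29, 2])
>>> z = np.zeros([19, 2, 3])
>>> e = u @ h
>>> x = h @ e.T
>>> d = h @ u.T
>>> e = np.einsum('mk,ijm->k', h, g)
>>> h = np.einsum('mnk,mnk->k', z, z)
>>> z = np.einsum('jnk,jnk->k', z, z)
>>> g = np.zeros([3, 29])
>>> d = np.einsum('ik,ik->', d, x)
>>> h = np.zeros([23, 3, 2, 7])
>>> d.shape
()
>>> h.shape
(23, 3, 2, 7)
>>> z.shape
(3,)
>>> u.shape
(3, 2)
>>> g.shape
(3, 29)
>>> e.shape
(2,)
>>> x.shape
(2, 3)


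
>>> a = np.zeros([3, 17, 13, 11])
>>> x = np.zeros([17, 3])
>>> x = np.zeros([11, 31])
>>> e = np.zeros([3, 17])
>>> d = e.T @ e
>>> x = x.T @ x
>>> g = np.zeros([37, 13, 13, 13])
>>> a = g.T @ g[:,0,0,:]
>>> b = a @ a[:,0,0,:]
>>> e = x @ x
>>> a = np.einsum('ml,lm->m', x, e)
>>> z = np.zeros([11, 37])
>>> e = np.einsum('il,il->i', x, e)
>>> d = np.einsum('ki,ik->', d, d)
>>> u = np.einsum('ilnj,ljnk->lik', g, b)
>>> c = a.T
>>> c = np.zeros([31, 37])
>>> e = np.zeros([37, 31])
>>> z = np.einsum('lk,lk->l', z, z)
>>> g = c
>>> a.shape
(31,)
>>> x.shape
(31, 31)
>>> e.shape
(37, 31)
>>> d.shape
()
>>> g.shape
(31, 37)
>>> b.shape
(13, 13, 13, 13)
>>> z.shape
(11,)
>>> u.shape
(13, 37, 13)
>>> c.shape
(31, 37)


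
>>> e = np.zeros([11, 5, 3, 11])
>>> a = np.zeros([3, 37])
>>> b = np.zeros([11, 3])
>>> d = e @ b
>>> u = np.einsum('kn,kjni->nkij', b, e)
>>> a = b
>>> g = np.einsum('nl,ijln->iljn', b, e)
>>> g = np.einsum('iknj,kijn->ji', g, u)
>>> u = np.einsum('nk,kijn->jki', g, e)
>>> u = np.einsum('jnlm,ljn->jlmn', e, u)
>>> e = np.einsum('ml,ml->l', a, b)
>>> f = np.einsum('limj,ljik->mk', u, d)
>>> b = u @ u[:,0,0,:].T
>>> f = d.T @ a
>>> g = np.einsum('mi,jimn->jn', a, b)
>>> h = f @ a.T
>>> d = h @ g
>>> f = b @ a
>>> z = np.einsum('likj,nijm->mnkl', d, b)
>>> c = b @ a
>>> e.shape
(3,)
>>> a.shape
(11, 3)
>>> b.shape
(11, 3, 11, 11)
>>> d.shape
(3, 3, 5, 11)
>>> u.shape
(11, 3, 11, 5)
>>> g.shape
(11, 11)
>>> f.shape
(11, 3, 11, 3)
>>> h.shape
(3, 3, 5, 11)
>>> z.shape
(11, 11, 5, 3)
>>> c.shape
(11, 3, 11, 3)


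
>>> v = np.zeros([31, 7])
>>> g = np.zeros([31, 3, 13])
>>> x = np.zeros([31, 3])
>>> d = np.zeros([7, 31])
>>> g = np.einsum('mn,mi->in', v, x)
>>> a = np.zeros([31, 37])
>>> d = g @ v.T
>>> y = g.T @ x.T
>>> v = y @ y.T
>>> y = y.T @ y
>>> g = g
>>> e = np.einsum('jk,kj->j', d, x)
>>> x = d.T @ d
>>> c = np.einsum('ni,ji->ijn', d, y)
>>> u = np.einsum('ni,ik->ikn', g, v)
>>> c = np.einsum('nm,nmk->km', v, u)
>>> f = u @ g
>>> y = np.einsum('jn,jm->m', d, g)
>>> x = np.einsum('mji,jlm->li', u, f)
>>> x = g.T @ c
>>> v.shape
(7, 7)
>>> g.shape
(3, 7)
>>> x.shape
(7, 7)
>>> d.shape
(3, 31)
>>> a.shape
(31, 37)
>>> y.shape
(7,)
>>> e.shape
(3,)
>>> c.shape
(3, 7)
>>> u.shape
(7, 7, 3)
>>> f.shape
(7, 7, 7)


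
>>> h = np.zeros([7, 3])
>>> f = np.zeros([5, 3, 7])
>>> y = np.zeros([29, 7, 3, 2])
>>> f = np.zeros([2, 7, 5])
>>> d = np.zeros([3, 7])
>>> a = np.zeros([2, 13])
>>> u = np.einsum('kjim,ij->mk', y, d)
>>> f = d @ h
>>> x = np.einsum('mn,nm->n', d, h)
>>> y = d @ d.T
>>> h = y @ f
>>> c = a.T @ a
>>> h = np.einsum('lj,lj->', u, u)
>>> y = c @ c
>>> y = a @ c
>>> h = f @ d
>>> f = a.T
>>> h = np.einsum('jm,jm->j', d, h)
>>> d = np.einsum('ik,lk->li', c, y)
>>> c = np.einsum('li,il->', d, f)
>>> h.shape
(3,)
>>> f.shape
(13, 2)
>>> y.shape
(2, 13)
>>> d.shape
(2, 13)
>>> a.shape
(2, 13)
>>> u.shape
(2, 29)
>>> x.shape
(7,)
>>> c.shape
()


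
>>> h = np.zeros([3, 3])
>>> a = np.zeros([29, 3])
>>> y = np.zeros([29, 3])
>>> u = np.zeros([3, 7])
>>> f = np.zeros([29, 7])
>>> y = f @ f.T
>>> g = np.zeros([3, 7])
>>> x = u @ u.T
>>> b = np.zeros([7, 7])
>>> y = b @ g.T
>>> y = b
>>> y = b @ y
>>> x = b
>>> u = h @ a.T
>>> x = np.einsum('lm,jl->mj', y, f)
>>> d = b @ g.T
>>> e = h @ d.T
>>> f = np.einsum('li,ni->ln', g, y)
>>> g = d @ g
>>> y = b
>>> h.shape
(3, 3)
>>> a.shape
(29, 3)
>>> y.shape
(7, 7)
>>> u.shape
(3, 29)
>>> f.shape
(3, 7)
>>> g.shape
(7, 7)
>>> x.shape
(7, 29)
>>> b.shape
(7, 7)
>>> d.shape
(7, 3)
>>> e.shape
(3, 7)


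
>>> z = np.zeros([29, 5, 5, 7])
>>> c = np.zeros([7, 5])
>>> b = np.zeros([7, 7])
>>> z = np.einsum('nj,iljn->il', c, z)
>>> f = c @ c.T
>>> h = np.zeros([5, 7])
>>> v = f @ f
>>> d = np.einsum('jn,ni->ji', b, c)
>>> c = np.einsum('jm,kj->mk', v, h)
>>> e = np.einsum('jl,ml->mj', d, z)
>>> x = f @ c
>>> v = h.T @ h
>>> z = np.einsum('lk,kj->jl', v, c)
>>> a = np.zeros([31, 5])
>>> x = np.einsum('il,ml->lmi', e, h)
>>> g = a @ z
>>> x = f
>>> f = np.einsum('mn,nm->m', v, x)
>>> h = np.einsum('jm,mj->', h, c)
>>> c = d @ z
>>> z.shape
(5, 7)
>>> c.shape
(7, 7)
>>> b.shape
(7, 7)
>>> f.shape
(7,)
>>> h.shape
()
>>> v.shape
(7, 7)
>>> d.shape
(7, 5)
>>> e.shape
(29, 7)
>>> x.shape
(7, 7)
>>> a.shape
(31, 5)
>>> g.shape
(31, 7)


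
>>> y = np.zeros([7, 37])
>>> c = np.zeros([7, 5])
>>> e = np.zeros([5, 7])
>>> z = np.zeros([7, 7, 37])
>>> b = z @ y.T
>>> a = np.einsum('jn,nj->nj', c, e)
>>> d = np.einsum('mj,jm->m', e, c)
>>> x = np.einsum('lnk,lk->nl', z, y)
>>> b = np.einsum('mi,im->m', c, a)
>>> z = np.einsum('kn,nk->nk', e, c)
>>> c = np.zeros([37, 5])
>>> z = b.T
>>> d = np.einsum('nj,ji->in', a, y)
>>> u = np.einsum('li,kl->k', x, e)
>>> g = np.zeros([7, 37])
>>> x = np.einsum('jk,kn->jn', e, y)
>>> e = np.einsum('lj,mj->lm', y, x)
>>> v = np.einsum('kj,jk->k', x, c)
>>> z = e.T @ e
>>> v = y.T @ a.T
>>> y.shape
(7, 37)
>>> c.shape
(37, 5)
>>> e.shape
(7, 5)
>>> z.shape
(5, 5)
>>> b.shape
(7,)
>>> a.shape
(5, 7)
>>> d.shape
(37, 5)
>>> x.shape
(5, 37)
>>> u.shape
(5,)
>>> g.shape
(7, 37)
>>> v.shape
(37, 5)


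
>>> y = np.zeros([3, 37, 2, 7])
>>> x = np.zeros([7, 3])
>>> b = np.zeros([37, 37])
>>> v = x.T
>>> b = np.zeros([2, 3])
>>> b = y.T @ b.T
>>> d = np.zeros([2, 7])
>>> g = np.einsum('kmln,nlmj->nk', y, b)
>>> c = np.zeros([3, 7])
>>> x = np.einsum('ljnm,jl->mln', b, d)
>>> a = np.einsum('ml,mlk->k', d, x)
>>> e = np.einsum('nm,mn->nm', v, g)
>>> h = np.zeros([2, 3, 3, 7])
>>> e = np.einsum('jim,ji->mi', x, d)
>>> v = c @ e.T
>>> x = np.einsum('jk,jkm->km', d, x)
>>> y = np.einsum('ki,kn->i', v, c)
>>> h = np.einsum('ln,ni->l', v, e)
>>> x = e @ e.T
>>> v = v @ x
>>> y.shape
(37,)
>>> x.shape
(37, 37)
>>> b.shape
(7, 2, 37, 2)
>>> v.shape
(3, 37)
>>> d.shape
(2, 7)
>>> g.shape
(7, 3)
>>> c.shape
(3, 7)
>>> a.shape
(37,)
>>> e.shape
(37, 7)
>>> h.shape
(3,)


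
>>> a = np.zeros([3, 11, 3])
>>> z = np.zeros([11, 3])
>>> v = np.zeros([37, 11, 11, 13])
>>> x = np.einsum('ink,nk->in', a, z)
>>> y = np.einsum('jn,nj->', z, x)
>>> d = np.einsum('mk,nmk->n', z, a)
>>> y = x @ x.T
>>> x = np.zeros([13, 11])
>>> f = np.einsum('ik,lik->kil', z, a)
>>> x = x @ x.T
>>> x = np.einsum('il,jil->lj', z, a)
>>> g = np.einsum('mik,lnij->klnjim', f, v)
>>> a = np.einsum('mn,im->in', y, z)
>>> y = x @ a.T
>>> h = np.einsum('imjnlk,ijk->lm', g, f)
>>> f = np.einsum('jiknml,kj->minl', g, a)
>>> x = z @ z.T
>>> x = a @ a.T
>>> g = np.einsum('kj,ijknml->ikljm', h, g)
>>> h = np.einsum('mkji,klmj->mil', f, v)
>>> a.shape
(11, 3)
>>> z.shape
(11, 3)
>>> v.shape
(37, 11, 11, 13)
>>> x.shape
(11, 11)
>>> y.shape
(3, 11)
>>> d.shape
(3,)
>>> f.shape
(11, 37, 13, 3)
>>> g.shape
(3, 11, 3, 37, 11)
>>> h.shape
(11, 3, 11)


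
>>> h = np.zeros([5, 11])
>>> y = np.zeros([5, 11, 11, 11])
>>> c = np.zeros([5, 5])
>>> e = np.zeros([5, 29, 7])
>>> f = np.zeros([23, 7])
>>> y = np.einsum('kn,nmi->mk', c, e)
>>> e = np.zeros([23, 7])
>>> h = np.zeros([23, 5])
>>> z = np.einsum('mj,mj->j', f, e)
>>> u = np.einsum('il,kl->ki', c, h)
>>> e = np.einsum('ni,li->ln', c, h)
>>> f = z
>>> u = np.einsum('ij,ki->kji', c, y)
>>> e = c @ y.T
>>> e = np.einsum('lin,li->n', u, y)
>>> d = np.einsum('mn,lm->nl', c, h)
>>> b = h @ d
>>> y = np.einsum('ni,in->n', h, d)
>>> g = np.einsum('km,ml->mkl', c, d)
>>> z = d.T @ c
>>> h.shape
(23, 5)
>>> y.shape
(23,)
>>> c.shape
(5, 5)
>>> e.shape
(5,)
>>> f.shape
(7,)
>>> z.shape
(23, 5)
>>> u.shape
(29, 5, 5)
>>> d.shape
(5, 23)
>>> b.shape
(23, 23)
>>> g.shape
(5, 5, 23)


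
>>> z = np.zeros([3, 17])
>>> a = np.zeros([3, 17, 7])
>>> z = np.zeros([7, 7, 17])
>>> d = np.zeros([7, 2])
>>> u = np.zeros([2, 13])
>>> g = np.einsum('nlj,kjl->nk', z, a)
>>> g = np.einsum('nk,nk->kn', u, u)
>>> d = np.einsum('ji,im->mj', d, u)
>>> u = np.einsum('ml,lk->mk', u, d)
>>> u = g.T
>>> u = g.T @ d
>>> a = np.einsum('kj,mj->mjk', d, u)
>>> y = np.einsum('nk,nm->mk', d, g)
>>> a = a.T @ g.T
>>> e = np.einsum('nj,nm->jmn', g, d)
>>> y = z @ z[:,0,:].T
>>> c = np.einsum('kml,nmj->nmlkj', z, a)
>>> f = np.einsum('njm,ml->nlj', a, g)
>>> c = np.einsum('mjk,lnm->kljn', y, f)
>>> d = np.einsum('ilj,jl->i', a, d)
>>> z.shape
(7, 7, 17)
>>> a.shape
(13, 7, 13)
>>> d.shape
(13,)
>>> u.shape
(2, 7)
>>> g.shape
(13, 2)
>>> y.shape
(7, 7, 7)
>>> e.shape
(2, 7, 13)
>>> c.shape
(7, 13, 7, 2)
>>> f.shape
(13, 2, 7)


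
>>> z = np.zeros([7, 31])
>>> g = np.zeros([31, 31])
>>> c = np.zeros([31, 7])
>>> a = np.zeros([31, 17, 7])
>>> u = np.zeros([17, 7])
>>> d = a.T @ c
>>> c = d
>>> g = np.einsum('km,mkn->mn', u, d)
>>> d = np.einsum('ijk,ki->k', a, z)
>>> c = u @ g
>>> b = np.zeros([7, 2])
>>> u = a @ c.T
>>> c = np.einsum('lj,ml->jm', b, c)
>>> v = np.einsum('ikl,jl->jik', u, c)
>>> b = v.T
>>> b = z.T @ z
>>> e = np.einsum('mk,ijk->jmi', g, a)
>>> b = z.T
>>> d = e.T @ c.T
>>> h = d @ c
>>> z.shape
(7, 31)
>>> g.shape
(7, 7)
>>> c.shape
(2, 17)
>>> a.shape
(31, 17, 7)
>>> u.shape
(31, 17, 17)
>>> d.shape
(31, 7, 2)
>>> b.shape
(31, 7)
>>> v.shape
(2, 31, 17)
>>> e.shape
(17, 7, 31)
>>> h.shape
(31, 7, 17)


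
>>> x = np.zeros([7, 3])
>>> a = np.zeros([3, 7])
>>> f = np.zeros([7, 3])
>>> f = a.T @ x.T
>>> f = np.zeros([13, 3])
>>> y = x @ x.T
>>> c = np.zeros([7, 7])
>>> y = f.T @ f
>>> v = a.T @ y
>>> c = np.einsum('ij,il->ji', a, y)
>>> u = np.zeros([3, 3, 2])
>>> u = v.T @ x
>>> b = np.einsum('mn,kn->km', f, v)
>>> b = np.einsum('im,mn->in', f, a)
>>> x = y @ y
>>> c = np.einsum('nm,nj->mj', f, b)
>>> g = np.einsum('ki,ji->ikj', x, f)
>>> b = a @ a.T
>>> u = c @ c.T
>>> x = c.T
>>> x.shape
(7, 3)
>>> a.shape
(3, 7)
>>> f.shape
(13, 3)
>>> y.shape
(3, 3)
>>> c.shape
(3, 7)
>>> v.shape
(7, 3)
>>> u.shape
(3, 3)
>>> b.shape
(3, 3)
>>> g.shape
(3, 3, 13)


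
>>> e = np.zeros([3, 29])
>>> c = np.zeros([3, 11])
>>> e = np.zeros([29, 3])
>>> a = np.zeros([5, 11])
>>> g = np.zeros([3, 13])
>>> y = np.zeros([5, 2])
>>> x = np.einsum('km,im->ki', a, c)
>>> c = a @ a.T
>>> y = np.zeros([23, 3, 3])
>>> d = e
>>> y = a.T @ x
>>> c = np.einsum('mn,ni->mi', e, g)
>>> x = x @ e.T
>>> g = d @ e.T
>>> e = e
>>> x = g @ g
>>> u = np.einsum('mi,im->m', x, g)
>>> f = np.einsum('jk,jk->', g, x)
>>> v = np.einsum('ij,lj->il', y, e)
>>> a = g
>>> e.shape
(29, 3)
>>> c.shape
(29, 13)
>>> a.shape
(29, 29)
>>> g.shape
(29, 29)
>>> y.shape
(11, 3)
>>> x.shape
(29, 29)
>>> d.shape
(29, 3)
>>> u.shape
(29,)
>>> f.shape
()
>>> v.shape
(11, 29)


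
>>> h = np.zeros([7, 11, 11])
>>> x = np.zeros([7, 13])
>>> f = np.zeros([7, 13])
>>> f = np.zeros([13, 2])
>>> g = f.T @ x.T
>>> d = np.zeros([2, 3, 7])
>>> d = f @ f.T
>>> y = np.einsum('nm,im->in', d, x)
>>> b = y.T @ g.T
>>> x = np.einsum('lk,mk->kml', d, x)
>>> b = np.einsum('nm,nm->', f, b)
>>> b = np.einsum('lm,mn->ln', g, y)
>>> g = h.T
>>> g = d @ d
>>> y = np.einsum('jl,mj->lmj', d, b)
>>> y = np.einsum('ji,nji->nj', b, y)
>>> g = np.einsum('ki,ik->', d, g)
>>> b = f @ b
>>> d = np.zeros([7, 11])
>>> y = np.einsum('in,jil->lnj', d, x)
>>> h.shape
(7, 11, 11)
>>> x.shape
(13, 7, 13)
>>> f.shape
(13, 2)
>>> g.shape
()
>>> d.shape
(7, 11)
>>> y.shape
(13, 11, 13)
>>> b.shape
(13, 13)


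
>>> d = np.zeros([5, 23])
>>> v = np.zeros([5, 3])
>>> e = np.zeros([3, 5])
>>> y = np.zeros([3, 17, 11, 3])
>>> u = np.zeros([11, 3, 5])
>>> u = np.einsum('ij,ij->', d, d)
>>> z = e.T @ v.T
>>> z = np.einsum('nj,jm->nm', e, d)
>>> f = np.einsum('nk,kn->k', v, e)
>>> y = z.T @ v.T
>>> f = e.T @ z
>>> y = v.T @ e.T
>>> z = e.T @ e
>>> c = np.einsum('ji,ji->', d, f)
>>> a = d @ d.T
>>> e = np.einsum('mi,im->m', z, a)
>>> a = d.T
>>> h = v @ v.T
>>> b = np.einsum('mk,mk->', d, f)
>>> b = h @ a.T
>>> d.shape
(5, 23)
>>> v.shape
(5, 3)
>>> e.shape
(5,)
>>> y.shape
(3, 3)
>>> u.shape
()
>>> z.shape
(5, 5)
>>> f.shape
(5, 23)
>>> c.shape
()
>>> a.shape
(23, 5)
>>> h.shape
(5, 5)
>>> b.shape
(5, 23)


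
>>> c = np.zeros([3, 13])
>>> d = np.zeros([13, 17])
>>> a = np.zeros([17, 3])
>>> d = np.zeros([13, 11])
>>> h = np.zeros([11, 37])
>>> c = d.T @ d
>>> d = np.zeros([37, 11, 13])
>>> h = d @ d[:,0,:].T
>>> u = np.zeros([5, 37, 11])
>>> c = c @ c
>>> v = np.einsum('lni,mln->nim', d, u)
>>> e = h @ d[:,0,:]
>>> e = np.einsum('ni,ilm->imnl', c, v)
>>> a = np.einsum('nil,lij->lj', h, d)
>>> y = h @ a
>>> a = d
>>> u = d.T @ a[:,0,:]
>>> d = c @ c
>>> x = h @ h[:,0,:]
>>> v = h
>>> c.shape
(11, 11)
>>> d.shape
(11, 11)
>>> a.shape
(37, 11, 13)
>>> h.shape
(37, 11, 37)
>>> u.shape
(13, 11, 13)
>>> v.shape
(37, 11, 37)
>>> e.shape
(11, 5, 11, 13)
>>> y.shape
(37, 11, 13)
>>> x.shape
(37, 11, 37)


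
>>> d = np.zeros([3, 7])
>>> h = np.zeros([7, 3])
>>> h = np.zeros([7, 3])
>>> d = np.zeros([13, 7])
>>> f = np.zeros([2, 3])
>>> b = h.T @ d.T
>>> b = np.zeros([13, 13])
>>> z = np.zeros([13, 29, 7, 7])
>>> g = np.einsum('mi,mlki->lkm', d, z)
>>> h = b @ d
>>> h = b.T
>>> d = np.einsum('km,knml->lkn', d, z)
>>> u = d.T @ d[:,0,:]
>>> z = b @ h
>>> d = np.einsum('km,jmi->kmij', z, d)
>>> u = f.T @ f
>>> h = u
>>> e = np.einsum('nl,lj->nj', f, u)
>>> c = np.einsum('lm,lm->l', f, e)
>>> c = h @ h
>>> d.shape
(13, 13, 29, 7)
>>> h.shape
(3, 3)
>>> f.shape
(2, 3)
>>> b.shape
(13, 13)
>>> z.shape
(13, 13)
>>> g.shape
(29, 7, 13)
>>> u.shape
(3, 3)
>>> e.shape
(2, 3)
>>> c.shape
(3, 3)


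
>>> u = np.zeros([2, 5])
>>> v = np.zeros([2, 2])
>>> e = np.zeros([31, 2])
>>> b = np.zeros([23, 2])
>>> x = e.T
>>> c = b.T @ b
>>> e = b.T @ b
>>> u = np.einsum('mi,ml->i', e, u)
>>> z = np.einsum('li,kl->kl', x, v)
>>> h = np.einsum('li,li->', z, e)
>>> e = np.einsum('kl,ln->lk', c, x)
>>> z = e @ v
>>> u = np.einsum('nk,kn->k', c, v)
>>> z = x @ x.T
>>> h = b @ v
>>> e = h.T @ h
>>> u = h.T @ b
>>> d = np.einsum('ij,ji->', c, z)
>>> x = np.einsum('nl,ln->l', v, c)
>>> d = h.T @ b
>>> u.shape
(2, 2)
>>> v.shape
(2, 2)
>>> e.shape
(2, 2)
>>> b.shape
(23, 2)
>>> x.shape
(2,)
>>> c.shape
(2, 2)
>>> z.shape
(2, 2)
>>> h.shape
(23, 2)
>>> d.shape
(2, 2)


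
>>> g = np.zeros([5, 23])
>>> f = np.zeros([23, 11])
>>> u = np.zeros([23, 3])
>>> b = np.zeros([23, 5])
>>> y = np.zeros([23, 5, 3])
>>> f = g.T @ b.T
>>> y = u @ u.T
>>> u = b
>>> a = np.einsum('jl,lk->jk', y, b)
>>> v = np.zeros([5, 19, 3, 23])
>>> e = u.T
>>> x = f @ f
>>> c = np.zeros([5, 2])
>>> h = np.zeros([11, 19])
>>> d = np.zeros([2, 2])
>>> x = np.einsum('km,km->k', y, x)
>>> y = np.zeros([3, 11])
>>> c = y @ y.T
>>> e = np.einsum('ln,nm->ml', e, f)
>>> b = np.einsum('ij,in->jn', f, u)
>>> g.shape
(5, 23)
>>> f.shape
(23, 23)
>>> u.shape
(23, 5)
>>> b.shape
(23, 5)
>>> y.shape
(3, 11)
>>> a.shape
(23, 5)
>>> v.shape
(5, 19, 3, 23)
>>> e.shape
(23, 5)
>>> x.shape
(23,)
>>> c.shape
(3, 3)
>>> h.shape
(11, 19)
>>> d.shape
(2, 2)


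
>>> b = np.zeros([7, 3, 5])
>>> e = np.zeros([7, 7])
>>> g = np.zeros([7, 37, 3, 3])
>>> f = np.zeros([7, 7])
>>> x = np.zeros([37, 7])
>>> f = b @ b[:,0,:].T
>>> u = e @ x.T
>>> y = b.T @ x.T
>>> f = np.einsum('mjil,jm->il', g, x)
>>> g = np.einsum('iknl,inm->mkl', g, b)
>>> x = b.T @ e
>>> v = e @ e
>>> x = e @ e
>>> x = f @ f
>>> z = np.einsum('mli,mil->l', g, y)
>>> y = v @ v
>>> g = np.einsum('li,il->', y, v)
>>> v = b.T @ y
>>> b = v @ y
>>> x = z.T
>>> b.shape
(5, 3, 7)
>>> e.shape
(7, 7)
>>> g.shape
()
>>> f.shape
(3, 3)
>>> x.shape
(37,)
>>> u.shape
(7, 37)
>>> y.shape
(7, 7)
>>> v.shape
(5, 3, 7)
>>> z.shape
(37,)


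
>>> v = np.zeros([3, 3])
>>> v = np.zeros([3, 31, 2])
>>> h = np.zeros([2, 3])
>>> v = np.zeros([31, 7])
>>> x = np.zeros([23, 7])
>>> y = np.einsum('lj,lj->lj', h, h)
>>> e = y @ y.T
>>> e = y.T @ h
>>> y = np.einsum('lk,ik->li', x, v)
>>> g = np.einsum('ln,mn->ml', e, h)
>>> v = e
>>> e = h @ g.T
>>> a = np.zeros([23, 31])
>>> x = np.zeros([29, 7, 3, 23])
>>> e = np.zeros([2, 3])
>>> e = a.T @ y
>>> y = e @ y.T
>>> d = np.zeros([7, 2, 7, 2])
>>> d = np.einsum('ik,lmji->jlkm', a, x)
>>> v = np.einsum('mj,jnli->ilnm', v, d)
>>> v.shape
(7, 31, 29, 3)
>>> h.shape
(2, 3)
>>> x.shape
(29, 7, 3, 23)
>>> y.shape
(31, 23)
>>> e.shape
(31, 31)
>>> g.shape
(2, 3)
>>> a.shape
(23, 31)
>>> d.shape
(3, 29, 31, 7)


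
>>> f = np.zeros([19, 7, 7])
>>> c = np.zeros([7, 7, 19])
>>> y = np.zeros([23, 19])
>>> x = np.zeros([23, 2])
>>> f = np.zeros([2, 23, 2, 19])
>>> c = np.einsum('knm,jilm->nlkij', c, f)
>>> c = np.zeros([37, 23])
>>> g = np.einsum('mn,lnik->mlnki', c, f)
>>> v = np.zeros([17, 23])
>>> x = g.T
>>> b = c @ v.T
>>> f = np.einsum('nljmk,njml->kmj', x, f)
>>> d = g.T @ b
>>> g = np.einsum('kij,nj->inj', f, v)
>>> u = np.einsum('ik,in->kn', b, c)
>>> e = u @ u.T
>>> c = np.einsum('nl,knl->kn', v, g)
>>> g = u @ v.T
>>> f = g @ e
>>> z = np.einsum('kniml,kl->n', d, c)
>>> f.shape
(17, 17)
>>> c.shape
(2, 17)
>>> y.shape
(23, 19)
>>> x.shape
(2, 19, 23, 2, 37)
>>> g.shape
(17, 17)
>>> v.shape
(17, 23)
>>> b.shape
(37, 17)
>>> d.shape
(2, 19, 23, 2, 17)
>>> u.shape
(17, 23)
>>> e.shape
(17, 17)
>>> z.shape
(19,)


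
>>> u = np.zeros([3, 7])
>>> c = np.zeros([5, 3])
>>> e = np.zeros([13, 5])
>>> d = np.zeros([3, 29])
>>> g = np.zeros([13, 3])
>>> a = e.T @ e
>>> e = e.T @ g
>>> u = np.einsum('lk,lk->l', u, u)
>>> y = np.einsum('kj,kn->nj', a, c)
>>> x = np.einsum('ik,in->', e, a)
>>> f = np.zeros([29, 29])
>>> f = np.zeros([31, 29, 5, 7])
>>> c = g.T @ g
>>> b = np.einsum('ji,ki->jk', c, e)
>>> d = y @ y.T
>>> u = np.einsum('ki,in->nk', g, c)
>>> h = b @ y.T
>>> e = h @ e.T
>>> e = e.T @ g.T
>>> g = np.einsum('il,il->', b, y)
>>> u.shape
(3, 13)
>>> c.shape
(3, 3)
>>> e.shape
(5, 13)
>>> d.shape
(3, 3)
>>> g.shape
()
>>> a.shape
(5, 5)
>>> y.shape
(3, 5)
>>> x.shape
()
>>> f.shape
(31, 29, 5, 7)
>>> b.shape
(3, 5)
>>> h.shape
(3, 3)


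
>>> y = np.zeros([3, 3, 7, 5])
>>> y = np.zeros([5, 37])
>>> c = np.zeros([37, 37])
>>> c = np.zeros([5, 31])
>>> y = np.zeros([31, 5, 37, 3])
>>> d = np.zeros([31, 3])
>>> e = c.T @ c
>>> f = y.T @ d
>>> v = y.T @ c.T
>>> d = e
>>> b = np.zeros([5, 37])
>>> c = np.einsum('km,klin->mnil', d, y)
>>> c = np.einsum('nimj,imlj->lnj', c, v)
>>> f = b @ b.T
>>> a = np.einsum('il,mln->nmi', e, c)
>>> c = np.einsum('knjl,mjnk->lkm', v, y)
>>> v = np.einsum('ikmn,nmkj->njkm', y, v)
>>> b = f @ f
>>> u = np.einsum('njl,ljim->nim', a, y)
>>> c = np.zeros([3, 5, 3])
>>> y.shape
(31, 5, 37, 3)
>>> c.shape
(3, 5, 3)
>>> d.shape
(31, 31)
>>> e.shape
(31, 31)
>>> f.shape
(5, 5)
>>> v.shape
(3, 5, 5, 37)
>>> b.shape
(5, 5)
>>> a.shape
(5, 5, 31)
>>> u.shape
(5, 37, 3)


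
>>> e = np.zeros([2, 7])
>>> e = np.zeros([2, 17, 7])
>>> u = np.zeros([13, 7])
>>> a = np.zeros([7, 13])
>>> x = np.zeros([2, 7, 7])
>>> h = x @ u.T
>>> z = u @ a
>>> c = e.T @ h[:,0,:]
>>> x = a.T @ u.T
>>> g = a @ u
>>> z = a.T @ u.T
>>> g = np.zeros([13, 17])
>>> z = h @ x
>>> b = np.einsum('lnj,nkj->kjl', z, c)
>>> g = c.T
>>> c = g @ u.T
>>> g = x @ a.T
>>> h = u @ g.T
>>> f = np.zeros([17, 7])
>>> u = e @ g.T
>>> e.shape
(2, 17, 7)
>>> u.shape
(2, 17, 13)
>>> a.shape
(7, 13)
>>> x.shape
(13, 13)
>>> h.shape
(13, 13)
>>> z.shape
(2, 7, 13)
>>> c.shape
(13, 17, 13)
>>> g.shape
(13, 7)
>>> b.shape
(17, 13, 2)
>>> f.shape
(17, 7)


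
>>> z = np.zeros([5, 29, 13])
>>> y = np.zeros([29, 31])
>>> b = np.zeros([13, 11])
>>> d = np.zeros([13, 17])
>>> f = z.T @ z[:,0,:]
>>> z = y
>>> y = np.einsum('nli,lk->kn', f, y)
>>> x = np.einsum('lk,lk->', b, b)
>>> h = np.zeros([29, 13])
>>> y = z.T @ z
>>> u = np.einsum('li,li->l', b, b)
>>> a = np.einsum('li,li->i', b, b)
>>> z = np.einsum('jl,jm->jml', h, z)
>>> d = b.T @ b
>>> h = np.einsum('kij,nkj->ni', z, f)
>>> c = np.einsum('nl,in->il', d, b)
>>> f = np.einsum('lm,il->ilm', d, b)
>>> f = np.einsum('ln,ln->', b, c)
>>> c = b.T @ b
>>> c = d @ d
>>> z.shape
(29, 31, 13)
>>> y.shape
(31, 31)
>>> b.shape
(13, 11)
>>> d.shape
(11, 11)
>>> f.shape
()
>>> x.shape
()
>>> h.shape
(13, 31)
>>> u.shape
(13,)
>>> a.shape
(11,)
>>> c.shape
(11, 11)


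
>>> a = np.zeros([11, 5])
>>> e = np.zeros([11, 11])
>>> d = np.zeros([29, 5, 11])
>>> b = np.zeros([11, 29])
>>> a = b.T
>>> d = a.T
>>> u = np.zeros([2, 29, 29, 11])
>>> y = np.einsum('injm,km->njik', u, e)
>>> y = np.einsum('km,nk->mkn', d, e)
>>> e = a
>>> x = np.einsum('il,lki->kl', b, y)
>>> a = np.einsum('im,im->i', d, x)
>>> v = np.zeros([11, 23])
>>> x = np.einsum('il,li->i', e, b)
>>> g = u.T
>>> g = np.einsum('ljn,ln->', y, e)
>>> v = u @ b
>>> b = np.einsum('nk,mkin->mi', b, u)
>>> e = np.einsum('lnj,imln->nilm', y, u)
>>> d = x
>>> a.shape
(11,)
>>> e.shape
(11, 2, 29, 29)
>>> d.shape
(29,)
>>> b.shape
(2, 29)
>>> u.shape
(2, 29, 29, 11)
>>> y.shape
(29, 11, 11)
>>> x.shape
(29,)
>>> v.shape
(2, 29, 29, 29)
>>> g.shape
()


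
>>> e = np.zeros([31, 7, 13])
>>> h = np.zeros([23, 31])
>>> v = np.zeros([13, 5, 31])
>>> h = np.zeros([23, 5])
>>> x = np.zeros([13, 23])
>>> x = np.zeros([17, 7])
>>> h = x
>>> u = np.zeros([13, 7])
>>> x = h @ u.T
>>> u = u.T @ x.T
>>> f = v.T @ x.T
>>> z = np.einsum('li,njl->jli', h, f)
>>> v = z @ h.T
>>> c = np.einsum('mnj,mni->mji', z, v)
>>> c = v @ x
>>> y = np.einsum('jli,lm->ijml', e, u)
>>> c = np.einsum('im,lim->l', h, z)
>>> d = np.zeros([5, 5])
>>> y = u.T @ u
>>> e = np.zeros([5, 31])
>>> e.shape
(5, 31)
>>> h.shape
(17, 7)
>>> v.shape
(5, 17, 17)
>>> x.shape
(17, 13)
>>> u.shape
(7, 17)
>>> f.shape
(31, 5, 17)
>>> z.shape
(5, 17, 7)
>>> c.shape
(5,)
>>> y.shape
(17, 17)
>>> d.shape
(5, 5)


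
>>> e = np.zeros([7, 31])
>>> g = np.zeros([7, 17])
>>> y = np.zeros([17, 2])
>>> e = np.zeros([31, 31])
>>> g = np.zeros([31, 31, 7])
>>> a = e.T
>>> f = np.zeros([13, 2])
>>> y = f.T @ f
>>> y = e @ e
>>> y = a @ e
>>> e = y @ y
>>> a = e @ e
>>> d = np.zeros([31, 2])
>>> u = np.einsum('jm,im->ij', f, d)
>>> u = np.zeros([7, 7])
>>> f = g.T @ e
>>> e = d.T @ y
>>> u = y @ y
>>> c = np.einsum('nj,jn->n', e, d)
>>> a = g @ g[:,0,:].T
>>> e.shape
(2, 31)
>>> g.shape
(31, 31, 7)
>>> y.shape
(31, 31)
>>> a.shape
(31, 31, 31)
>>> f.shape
(7, 31, 31)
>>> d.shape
(31, 2)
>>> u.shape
(31, 31)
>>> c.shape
(2,)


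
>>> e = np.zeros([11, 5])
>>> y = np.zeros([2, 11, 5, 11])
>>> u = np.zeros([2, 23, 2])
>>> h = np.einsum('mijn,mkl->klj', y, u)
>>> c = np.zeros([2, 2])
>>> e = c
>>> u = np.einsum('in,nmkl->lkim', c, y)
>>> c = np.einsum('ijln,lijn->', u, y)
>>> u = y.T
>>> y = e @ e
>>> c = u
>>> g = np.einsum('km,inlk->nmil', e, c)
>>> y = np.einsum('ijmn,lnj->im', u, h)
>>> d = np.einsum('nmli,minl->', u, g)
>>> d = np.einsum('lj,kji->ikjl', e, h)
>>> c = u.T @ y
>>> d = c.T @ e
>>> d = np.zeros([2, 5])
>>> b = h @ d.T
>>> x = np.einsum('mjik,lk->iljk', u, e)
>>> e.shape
(2, 2)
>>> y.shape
(11, 11)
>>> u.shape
(11, 5, 11, 2)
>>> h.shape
(23, 2, 5)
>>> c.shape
(2, 11, 5, 11)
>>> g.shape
(5, 2, 11, 11)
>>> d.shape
(2, 5)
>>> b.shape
(23, 2, 2)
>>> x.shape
(11, 2, 5, 2)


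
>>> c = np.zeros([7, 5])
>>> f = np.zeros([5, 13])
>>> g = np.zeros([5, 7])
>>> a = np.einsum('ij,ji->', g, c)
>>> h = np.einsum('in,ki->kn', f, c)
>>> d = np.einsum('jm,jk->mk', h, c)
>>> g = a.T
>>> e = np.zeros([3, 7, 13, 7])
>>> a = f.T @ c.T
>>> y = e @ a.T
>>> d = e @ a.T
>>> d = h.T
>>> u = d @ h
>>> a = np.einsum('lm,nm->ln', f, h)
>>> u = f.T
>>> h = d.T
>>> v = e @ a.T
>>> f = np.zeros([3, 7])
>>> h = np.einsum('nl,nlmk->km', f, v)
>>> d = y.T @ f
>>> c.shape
(7, 5)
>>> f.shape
(3, 7)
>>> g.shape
()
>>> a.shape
(5, 7)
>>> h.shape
(5, 13)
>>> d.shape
(13, 13, 7, 7)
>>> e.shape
(3, 7, 13, 7)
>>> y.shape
(3, 7, 13, 13)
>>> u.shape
(13, 5)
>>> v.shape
(3, 7, 13, 5)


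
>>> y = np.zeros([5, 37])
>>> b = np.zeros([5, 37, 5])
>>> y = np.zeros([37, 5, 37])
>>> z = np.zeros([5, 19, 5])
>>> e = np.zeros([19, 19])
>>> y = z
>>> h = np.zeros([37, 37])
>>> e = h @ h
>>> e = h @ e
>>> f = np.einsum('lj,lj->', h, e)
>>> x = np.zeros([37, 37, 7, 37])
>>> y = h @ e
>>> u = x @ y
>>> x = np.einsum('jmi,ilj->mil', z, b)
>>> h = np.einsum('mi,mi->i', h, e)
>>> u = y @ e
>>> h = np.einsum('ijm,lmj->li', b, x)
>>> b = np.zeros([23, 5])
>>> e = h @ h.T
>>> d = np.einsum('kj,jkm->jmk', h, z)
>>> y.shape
(37, 37)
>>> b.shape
(23, 5)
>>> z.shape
(5, 19, 5)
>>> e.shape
(19, 19)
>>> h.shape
(19, 5)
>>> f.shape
()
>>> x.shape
(19, 5, 37)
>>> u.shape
(37, 37)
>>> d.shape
(5, 5, 19)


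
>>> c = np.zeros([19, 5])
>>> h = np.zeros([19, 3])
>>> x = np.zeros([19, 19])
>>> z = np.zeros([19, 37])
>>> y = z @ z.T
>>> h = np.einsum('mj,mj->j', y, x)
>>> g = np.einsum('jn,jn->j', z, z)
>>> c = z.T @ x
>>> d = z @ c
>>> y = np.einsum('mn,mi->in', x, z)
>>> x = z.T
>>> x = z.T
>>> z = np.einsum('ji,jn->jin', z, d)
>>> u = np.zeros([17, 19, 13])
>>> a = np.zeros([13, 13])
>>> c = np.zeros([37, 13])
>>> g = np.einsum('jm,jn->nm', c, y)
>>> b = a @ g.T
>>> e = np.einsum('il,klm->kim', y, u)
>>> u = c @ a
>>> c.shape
(37, 13)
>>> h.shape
(19,)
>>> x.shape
(37, 19)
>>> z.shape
(19, 37, 19)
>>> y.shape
(37, 19)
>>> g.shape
(19, 13)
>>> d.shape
(19, 19)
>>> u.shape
(37, 13)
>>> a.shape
(13, 13)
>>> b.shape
(13, 19)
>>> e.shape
(17, 37, 13)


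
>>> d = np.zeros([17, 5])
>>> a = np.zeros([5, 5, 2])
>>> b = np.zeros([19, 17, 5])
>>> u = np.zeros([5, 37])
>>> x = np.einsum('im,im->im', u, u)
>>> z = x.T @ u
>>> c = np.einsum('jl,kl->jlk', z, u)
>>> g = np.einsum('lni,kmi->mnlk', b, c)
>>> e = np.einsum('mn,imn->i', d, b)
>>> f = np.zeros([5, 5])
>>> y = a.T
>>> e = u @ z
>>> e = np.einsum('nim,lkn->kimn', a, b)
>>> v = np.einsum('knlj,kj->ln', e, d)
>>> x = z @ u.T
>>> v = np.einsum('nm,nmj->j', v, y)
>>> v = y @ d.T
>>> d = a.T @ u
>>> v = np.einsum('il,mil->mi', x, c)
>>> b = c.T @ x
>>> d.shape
(2, 5, 37)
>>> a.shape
(5, 5, 2)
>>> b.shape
(5, 37, 5)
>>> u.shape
(5, 37)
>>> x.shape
(37, 5)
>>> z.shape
(37, 37)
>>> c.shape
(37, 37, 5)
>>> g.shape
(37, 17, 19, 37)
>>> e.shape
(17, 5, 2, 5)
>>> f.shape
(5, 5)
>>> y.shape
(2, 5, 5)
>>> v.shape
(37, 37)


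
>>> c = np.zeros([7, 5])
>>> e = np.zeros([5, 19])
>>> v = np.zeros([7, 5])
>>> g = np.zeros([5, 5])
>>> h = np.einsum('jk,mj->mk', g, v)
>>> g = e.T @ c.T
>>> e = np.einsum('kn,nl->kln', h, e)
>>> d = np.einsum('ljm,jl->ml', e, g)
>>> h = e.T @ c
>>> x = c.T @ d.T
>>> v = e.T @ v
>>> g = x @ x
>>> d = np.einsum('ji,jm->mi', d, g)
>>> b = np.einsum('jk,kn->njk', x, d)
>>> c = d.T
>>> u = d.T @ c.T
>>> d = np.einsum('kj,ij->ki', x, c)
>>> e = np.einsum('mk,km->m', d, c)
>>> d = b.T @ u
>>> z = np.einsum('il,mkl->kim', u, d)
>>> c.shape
(7, 5)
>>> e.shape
(5,)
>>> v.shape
(5, 19, 5)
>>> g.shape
(5, 5)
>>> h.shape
(5, 19, 5)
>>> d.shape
(5, 5, 7)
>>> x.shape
(5, 5)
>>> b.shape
(7, 5, 5)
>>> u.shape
(7, 7)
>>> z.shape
(5, 7, 5)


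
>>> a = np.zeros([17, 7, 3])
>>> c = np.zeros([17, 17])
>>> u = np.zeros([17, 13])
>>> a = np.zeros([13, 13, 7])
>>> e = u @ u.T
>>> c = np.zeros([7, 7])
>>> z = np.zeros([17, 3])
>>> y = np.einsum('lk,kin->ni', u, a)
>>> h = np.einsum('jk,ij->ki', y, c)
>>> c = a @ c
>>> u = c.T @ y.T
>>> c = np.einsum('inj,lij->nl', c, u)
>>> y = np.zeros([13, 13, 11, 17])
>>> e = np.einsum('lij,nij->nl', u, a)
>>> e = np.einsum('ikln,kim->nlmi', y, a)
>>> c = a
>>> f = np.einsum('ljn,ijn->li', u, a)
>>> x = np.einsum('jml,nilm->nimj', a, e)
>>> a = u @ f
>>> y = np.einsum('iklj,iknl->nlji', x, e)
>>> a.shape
(7, 13, 13)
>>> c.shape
(13, 13, 7)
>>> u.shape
(7, 13, 7)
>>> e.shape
(17, 11, 7, 13)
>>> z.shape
(17, 3)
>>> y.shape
(7, 13, 13, 17)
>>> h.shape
(13, 7)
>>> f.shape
(7, 13)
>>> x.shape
(17, 11, 13, 13)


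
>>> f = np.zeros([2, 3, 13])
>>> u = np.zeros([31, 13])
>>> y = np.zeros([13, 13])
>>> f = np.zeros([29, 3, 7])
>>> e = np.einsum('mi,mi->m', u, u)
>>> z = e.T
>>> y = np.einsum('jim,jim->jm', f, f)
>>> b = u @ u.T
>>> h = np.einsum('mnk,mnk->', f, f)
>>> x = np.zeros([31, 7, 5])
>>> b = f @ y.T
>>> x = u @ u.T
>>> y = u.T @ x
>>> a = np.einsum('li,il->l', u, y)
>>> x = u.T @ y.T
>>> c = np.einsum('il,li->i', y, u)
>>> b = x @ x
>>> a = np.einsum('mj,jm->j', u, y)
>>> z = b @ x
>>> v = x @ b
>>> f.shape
(29, 3, 7)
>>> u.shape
(31, 13)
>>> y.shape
(13, 31)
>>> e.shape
(31,)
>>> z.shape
(13, 13)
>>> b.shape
(13, 13)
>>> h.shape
()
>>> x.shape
(13, 13)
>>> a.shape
(13,)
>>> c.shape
(13,)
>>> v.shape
(13, 13)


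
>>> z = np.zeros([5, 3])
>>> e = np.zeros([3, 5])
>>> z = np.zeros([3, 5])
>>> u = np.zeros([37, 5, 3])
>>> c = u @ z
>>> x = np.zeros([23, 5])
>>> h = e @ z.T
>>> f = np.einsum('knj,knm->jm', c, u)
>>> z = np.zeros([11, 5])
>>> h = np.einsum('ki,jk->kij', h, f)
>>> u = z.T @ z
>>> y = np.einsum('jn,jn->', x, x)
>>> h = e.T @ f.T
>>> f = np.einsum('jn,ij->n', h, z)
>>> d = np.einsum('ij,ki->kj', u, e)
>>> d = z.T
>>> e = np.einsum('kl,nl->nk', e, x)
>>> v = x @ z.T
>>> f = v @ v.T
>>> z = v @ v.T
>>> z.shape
(23, 23)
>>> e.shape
(23, 3)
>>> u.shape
(5, 5)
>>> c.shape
(37, 5, 5)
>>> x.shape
(23, 5)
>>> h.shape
(5, 5)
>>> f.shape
(23, 23)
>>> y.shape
()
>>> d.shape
(5, 11)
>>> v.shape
(23, 11)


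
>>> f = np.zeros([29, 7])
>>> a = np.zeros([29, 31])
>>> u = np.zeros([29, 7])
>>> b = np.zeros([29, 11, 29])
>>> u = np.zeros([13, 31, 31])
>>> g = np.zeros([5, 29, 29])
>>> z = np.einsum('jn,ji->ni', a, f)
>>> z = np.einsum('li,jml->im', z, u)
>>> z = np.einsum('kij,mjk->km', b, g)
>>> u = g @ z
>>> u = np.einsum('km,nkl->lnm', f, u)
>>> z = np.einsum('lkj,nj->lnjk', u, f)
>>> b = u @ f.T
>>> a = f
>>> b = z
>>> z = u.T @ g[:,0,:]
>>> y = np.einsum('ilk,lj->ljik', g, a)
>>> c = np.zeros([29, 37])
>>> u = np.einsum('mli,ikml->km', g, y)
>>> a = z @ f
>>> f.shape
(29, 7)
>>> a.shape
(7, 5, 7)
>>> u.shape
(7, 5)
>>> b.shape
(5, 29, 7, 5)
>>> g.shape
(5, 29, 29)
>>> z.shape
(7, 5, 29)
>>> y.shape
(29, 7, 5, 29)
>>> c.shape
(29, 37)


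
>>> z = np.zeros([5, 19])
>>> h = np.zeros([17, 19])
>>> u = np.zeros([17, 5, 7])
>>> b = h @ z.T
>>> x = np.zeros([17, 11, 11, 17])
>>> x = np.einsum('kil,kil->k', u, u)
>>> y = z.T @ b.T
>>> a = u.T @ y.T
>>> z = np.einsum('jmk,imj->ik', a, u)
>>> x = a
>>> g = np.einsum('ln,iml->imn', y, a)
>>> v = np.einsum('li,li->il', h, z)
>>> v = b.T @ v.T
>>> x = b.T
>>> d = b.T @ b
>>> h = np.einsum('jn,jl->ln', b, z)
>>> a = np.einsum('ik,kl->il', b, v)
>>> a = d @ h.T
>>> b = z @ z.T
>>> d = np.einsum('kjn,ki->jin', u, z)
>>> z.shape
(17, 19)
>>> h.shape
(19, 5)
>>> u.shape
(17, 5, 7)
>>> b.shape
(17, 17)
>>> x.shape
(5, 17)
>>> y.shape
(19, 17)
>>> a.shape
(5, 19)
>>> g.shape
(7, 5, 17)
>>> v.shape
(5, 19)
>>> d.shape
(5, 19, 7)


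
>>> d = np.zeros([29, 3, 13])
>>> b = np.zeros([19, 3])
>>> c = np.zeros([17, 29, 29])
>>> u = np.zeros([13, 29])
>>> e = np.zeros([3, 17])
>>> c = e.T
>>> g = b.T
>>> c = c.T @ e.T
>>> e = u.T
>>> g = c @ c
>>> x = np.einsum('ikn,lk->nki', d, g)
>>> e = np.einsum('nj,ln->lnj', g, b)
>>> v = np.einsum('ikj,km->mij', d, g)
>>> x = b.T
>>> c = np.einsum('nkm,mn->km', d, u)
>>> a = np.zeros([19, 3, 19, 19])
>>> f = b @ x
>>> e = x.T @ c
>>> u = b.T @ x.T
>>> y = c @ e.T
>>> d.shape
(29, 3, 13)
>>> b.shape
(19, 3)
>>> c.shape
(3, 13)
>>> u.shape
(3, 3)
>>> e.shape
(19, 13)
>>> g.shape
(3, 3)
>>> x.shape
(3, 19)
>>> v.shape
(3, 29, 13)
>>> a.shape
(19, 3, 19, 19)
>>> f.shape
(19, 19)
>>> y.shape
(3, 19)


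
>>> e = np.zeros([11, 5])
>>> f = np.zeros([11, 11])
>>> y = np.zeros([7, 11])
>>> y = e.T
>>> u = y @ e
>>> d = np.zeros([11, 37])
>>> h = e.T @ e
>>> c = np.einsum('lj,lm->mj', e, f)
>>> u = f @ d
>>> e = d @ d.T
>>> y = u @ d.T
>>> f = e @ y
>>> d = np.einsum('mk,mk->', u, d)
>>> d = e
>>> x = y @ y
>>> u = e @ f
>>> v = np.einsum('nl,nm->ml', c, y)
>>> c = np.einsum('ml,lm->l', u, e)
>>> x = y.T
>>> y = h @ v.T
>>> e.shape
(11, 11)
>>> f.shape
(11, 11)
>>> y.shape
(5, 11)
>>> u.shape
(11, 11)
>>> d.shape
(11, 11)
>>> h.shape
(5, 5)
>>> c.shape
(11,)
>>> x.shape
(11, 11)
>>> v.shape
(11, 5)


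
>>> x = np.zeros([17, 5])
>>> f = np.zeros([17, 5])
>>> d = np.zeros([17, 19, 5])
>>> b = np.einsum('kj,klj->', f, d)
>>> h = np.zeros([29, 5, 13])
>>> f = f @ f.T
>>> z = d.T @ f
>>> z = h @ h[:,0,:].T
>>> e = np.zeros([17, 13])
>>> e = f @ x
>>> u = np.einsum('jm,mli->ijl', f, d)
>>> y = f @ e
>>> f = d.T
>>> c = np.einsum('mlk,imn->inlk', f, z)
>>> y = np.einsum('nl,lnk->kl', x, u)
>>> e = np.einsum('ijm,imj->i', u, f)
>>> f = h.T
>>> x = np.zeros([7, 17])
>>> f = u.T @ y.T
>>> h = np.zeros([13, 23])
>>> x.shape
(7, 17)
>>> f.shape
(19, 17, 19)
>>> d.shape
(17, 19, 5)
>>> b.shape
()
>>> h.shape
(13, 23)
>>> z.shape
(29, 5, 29)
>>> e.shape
(5,)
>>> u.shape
(5, 17, 19)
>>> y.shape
(19, 5)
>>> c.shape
(29, 29, 19, 17)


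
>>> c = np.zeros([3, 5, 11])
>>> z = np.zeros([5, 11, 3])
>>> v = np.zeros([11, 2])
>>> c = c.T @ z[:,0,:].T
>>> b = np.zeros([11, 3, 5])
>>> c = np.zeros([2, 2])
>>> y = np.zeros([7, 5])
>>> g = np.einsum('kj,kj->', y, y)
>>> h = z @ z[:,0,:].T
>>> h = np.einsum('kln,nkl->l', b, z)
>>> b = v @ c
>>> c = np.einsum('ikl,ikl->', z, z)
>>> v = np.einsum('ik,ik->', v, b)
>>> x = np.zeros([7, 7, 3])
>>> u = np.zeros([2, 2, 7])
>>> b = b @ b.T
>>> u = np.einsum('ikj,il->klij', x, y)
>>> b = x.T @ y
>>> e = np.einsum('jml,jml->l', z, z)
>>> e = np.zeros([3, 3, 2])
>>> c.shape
()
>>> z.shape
(5, 11, 3)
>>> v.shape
()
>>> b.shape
(3, 7, 5)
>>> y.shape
(7, 5)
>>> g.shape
()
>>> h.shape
(3,)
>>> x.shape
(7, 7, 3)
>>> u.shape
(7, 5, 7, 3)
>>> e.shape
(3, 3, 2)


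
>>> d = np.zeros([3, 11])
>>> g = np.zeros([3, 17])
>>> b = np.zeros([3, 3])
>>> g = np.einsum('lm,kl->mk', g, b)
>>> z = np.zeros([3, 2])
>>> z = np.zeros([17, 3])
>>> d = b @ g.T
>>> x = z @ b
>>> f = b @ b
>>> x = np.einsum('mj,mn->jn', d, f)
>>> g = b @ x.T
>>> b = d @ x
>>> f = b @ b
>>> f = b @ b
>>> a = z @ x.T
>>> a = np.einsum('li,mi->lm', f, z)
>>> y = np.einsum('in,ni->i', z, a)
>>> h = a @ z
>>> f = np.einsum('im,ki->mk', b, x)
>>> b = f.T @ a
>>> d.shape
(3, 17)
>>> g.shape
(3, 17)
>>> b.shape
(17, 17)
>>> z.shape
(17, 3)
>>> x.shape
(17, 3)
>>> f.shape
(3, 17)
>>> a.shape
(3, 17)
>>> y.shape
(17,)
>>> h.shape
(3, 3)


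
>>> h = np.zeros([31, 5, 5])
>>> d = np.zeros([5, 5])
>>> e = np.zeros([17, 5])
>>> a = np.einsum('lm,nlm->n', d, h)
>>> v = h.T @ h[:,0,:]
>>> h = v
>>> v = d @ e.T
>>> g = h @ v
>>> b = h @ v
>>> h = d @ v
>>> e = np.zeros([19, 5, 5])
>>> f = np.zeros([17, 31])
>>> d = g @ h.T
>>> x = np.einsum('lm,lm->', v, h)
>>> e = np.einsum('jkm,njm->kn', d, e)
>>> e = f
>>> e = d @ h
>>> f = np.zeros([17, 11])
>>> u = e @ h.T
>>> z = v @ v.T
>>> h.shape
(5, 17)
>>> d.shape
(5, 5, 5)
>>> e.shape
(5, 5, 17)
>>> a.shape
(31,)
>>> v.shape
(5, 17)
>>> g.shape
(5, 5, 17)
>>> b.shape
(5, 5, 17)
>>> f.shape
(17, 11)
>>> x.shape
()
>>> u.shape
(5, 5, 5)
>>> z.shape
(5, 5)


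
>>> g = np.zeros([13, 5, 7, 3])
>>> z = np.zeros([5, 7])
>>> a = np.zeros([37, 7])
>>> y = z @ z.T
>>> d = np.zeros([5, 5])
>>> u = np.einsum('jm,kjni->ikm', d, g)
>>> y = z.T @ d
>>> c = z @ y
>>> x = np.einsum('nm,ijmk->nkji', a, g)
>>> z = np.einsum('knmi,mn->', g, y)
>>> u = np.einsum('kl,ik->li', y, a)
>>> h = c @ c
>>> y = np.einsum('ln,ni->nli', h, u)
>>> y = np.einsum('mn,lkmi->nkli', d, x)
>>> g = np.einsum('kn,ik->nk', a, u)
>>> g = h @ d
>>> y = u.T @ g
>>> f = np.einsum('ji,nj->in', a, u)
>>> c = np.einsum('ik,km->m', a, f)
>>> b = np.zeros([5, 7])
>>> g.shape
(5, 5)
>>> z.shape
()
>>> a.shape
(37, 7)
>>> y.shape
(37, 5)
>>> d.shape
(5, 5)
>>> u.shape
(5, 37)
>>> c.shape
(5,)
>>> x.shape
(37, 3, 5, 13)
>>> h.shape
(5, 5)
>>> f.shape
(7, 5)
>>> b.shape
(5, 7)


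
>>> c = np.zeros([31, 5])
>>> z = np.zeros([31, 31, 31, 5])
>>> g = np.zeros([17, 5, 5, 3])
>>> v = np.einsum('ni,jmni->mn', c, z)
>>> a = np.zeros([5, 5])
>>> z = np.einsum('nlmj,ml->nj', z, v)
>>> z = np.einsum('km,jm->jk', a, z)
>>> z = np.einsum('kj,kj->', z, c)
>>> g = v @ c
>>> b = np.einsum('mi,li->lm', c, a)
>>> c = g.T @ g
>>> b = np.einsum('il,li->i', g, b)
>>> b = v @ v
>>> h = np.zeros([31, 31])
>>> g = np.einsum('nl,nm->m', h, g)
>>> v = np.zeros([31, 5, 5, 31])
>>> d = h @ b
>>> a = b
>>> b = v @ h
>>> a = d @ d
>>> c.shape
(5, 5)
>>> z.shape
()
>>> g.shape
(5,)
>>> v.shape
(31, 5, 5, 31)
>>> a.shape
(31, 31)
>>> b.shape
(31, 5, 5, 31)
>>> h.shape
(31, 31)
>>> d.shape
(31, 31)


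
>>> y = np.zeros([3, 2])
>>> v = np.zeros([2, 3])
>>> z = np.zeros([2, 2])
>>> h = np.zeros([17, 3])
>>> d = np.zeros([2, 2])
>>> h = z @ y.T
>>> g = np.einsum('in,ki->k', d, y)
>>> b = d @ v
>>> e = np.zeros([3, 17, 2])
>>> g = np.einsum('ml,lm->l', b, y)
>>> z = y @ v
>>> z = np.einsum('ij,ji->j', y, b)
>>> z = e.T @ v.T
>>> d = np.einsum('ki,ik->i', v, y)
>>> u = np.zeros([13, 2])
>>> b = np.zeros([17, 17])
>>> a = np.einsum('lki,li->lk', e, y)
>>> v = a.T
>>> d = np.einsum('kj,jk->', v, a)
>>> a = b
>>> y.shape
(3, 2)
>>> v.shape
(17, 3)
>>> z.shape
(2, 17, 2)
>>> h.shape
(2, 3)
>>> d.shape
()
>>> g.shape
(3,)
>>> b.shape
(17, 17)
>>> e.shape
(3, 17, 2)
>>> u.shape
(13, 2)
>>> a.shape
(17, 17)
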